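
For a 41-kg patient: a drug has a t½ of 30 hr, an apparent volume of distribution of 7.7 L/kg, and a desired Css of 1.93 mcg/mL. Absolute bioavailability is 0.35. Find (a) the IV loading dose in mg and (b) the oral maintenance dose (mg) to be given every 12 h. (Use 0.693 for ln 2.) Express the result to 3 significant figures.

(a) 609 mg; (b) 483 mg

Vd = 7.7 L/kg × 41 kg = 315.7 L
LD = Vd × C = 315.7 × 1.93 = 609.3 mg
CL = 0.693 × Vd / t½ = 0.693 × 315.7 / 30 = 7.293 L/h
D = CL × Css × τ / F = 7.293 × 1.93 × 12 / 0.35 = 482.6 mg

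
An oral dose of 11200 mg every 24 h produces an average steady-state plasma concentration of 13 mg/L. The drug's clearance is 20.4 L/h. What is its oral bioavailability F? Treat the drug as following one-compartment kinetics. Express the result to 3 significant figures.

0.568

F·D/τ = CL·Css at steady state → F = CL·Css·τ / D.
F = 20.4 × 13 × 24 / 11200 = 0.568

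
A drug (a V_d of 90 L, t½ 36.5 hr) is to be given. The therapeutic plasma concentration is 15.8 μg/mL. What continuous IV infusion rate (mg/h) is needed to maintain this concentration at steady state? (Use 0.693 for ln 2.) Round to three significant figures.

27.0 mg/h

CL = 0.693 × Vd / t½ = 0.693 × 90.00 / 36.5 = 1.709 L/h
Infusion rate = CL × Css = 1.709 × 15.8 = 27.00 mg/h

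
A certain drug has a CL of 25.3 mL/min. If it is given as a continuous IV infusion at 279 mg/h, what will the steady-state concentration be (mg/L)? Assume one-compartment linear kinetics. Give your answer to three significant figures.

CL = 25.3 mL/min × 60/1000 = 1.518 L/h
Css = rate / CL = 279 / 1.518 = 183.8 mg/L

184 mg/L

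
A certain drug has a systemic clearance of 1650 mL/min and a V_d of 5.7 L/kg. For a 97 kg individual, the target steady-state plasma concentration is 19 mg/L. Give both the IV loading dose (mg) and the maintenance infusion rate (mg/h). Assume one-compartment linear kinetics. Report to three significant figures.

(a) 10500 mg; (b) 1880 mg/h

Vd = 5.7 L/kg × 97 kg = 552.9 L
Loading: fill Vd to C_target → 552.9 L × 19 mg/L = 10510 mg
CL = 1650 mL/min = 1650 × 0.06 = 99.00 L/h
Infusion rate = 99.00 L/h × 19 mg/L = 1881 mg/h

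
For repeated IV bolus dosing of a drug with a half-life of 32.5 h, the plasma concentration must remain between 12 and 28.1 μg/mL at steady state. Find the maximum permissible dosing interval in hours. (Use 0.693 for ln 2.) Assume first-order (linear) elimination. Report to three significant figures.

k = 0.693 / t½ = 0.693 / 32.5 = 0.02132 h⁻¹
Between IV bolus doses, concentration decays as C = C₀·e^(−kτ), so C_peak/C_trough = e^(kτ).
τ_max = ln(C_peak/C_trough) / k = ln(28.1/12) / 0.02132 = 0.8509 / 0.02132 = 39.91 h

39.9 h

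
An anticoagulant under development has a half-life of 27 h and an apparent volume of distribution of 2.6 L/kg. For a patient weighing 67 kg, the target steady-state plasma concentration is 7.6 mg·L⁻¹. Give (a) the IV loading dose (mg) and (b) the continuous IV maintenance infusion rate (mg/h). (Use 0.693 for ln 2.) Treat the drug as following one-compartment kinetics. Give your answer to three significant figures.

(a) 1320 mg; (b) 34.0 mg/h

Vd(total) = 67 kg × 2.6 L/kg = 174.2 L
LD = Vd × C = 174.2 × 7.6 = 1324 mg
CL = 0.693 × Vd / t½ = 0.693 × 174.2 / 27 = 4.471 L/h
Infusion rate = CL × Css = 4.471 × 7.6 = 33.98 mg/h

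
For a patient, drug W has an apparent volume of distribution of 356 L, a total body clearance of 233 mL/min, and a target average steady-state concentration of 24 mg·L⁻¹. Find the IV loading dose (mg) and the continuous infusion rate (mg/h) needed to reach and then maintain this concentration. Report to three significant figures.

(a) 8540 mg; (b) 336 mg/h

LD = Vd · C_target = 356.0 × 24 = 8544 mg
Convert clearance: 233 mL/min × 60 min/h ÷ 1000 mL/L = 13.98 L/h
Maintenance: replace elimination → rate = CL × Css = 13.98 × 24 = 335.5 mg/h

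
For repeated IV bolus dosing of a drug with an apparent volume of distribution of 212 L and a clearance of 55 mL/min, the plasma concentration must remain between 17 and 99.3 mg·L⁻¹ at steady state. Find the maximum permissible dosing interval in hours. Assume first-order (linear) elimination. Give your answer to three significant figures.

CL = 55 mL/min = 55 × 0.06 = 3.300 L/h
k = CL / Vd = 3.300 / 212.0 = 0.01557 h⁻¹
Between IV bolus doses, concentration decays as C = C₀·e^(−kτ), so C_peak/C_trough = e^(kτ).
τ_max = ln(C_peak/C_trough) / k = ln(99.3/17) / 0.01557 = 1.765 / 0.01557 = 113.4 h

113 h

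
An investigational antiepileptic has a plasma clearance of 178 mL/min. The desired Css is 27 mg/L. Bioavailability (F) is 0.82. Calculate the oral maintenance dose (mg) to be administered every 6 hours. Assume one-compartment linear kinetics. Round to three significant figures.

2110 mg

Convert clearance: 178 mL/min × 60 min/h ÷ 1000 mL/L = 10.68 L/h
D = CL × Css × τ / F = 10.68 × 27 × 6 / 0.82 = 2110 mg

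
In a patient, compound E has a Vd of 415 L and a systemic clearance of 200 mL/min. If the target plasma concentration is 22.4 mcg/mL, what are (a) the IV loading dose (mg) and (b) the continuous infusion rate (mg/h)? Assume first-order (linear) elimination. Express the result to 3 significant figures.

Loading dose = Vd × C = 415.0 × 22.4 = 9296 mg
Convert clearance: 200 mL/min × 60 min/h ÷ 1000 mL/L = 12.00 L/h
Maintenance: replace elimination → rate = CL × Css = 12.00 × 22.4 = 268.8 mg/h

(a) 9300 mg; (b) 269 mg/h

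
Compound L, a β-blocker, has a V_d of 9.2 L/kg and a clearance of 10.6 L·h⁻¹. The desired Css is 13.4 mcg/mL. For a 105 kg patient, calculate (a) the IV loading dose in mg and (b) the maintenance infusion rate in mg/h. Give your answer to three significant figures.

(a) 12900 mg; (b) 142 mg/h

Total Vd = 9.2 × 105 = 966.0 L
Loading dose = Vd × C = 966.0 × 13.4 = 12940 mg
Maintenance infusion rate = CL × Css = 10.60 × 13.4 = 142.0 mg/h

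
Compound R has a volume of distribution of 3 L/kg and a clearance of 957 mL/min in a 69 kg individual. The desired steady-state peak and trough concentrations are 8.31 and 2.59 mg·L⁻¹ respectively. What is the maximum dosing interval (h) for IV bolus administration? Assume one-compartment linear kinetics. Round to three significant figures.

4.20 h

Vd(total) = 69 kg × 3 L/kg = 207.0 L
CL = 957 mL/min = 957 × 0.06 = 57.42 L/h
k = CL / Vd = 57.42 / 207.0 = 0.2774 h⁻¹
Between IV bolus doses, concentration decays as C = C₀·e^(−kτ), so C_peak/C_trough = e^(kτ).
τ_max = ln(C_peak/C_trough) / k = ln(8.31/2.59) / 0.2774 = 1.166 / 0.2774 = 4.203 h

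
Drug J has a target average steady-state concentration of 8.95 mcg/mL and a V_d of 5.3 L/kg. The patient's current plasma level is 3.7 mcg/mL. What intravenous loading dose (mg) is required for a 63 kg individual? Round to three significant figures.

Total Vd = 5.3 × 63 = 333.9 L
The loading dose fills Vd to the target concentration.
Concentration deficit ΔC = 8.95 − 3.7 = 5.250 mg/L
LD = Vd × ΔC = 333.9 × 5.250 = 1753 mg

1750 mg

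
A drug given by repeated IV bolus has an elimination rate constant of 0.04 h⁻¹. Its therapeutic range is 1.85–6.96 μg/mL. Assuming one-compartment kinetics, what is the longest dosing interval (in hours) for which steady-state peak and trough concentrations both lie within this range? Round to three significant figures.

33.1 h

Between IV bolus doses, concentration decays as C = C₀·e^(−kτ), so C_peak/C_trough = e^(kτ).
τ_max = ln(C_peak/C_trough) / k = ln(6.96/1.85) / 0.04000 = 1.325 / 0.04000 = 33.13 h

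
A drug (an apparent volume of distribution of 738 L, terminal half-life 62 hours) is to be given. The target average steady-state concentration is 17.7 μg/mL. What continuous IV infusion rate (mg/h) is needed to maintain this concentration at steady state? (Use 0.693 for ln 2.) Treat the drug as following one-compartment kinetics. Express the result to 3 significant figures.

CL = ln 2 · Vd / t½ = 0.693 × 738.0 / 62 = 8.249 L/h
Infusion rate = CL × Css = 8.249 × 17.7 = 146.0 mg/h

146 mg/h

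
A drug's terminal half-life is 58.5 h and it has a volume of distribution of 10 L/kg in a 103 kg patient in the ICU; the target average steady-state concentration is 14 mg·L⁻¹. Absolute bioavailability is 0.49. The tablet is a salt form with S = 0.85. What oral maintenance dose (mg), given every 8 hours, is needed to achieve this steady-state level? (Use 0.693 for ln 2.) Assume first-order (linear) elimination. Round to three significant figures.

3280 mg

Vd(total) = 103 kg × 10 L/kg = 1030 L
CL = 0.693 × Vd / t½ = 0.693 × 1030 / 58.5 = 12.20 L/h
D = CL × Css × τ / F / S = 12.20 × 14 × 8 / 0.49 / 0.85 = 3281 mg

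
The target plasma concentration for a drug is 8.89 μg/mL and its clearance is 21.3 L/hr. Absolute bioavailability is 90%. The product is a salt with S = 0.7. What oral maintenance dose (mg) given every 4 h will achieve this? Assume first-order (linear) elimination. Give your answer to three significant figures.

D = CL × Css × τ / F / S = 21.30 × 8.89 × 4 / 0.9 / 0.7 = 1202 mg

1200 mg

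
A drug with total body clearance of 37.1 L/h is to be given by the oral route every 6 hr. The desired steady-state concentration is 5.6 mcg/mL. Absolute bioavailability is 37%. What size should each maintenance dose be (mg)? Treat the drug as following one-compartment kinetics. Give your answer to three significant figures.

At steady state, dose per interval replaces the amount cleared in that interval: F·D/τ = CL·Css.
D = CL × Css × τ / F = 37.10 × 5.6 × 6 / 0.37 = 3369 mg

3370 mg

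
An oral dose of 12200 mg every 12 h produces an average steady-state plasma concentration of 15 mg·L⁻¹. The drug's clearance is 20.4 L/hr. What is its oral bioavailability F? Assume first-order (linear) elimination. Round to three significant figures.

0.301

F·D/τ = CL·Css at steady state → F = CL·Css·τ / D.
F = 20.4 × 15 × 12 / 12200 = 0.301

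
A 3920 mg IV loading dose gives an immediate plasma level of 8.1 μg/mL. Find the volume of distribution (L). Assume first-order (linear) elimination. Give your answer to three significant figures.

Immediately after an IV bolus, C₀ = Dose / Vd, so Vd = Dose / C₀.
Vd = 3920 / 8.1 = 484.0 L

484 L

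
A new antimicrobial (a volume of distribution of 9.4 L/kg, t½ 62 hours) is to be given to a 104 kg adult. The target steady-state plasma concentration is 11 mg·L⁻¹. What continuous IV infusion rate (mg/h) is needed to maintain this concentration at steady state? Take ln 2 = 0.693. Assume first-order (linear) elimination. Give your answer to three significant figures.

120 mg/h

Vd = 9.4 L/kg × 104 kg = 977.6 L
CL = ln 2 · Vd / t½ = 0.693 × 977.6 / 62 = 10.93 L/h
Infusion rate = CL × Css = 10.93 × 11 = 120.2 mg/h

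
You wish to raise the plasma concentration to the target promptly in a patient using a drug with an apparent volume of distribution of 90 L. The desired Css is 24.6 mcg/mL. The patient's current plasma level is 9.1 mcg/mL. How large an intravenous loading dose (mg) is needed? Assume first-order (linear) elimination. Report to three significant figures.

Concentration deficit ΔC = 24.6 − 9.1 = 15.50 mg/L
LD = Vd × ΔC = 90.00 × 15.50 = 1395 mg

1400 mg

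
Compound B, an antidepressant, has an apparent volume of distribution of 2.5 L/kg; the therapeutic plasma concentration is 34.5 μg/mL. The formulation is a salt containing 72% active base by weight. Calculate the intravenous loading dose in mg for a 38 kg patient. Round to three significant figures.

4550 mg

Vd = 2.5 L/kg × 38 kg = 95.00 L
LD = Vd × C / S = 95.00 × 34.50 / 0.72 = 4552 mg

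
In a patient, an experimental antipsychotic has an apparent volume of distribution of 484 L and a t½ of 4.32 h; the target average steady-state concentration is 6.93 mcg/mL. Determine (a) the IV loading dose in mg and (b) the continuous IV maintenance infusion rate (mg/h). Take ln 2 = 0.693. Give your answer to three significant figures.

(a) 3350 mg; (b) 538 mg/h

LD = Vd × C = 484.0 × 6.93 = 3354 mg
CL = 0.693 × Vd / t½ = 0.693 × 484.0 / 4.32 = 77.64 L/h
Infusion rate = CL × Css = 77.64 × 6.93 = 538.0 mg/h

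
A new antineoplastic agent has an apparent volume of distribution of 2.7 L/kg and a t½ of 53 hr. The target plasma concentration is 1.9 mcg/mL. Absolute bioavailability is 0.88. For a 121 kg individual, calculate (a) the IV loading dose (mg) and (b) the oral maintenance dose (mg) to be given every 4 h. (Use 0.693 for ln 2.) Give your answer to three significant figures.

(a) 621 mg; (b) 36.9 mg

Total Vd = 2.7 × 121 = 326.7 L
LD = Vd × C = 326.7 × 1.9 = 620.7 mg
CL = 0.693 × Vd / t½ = 0.693 × 326.7 / 53 = 4.272 L/h
D = CL × Css × τ / F = 4.272 × 1.9 × 4 / 0.88 = 36.89 mg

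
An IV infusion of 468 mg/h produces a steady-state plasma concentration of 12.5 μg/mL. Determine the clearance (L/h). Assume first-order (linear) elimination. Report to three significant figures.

At steady state, infusion rate = CL × Css, so CL = rate / Css.
CL = 468 / 12.5 = 37.44 L/h

37.4 L/h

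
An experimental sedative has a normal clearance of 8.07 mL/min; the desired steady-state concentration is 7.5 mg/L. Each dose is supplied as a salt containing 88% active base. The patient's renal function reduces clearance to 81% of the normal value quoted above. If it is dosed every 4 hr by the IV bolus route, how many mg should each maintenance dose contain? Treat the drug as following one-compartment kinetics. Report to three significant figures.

Convert clearance: 8.07 mL/min × 60 min/h ÷ 1000 mL/L = 0.4842 L/h
Patient clearance = 0.81 × 0.4842 = 0.3922 L/h
D = CL × Css × τ / S = 0.3922 × 7.5 × 4 / 0.88 = 13.37 mg

13.4 mg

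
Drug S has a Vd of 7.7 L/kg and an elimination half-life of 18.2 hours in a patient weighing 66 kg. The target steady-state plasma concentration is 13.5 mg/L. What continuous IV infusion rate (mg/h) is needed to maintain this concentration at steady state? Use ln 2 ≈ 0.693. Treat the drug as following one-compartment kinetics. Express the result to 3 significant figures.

Vd(total) = 66 kg × 7.7 L/kg = 508.2 L
CL = 0.693 × Vd / t½ = 0.693 × 508.2 / 18.2 = 19.35 L/h
Infusion rate = CL × Css = 19.35 × 13.5 = 261.2 mg/h

261 mg/h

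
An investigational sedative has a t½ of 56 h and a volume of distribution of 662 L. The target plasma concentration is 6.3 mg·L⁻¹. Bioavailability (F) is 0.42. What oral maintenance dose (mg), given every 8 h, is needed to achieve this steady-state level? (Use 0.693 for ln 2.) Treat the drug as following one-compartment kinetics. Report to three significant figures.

CL = ln 2 · Vd / t½ = 0.693 × 662.0 / 56 = 8.192 L/h
D = CL × Css × τ / F = 8.192 × 6.3 × 8 / 0.42 = 983.0 mg

983 mg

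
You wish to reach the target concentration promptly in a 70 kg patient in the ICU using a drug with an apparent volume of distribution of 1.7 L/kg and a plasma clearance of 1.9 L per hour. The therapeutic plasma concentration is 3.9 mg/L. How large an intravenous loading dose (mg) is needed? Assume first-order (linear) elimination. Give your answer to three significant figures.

Total Vd = 1.7 × 70 = 119.0 L
LD = Vd × C = 119.0 × 3.900 = 464.1 mg

464 mg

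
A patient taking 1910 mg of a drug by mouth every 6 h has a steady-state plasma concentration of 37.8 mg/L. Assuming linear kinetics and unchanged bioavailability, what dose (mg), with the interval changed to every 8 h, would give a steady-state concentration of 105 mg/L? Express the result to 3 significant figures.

With linear kinetics, Css is proportional to dose rate (D/τ) at fixed clearance.
D₂ = D₁ × (Css,target / Css,current) × (τ₂/τ₁) = 1910 × (105/37.8) × (8/6) = 7074 mg

7070 mg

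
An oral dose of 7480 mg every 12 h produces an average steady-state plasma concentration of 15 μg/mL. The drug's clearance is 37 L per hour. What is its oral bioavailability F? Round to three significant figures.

0.890

F·D/τ = CL·Css at steady state → F = CL·Css·τ / D.
F = 37 × 15 × 12 / 7480 = 0.890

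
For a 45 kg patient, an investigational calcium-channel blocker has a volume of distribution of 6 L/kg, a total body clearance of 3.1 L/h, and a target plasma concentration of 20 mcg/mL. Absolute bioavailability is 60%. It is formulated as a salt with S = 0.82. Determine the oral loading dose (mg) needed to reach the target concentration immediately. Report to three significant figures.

11000 mg

Vd(total) = 45 kg × 6 L/kg = 270.0 L
LD = Vd × C / F / S = 270.0 × 20.00 / 0.6 / 0.82 = 10980 mg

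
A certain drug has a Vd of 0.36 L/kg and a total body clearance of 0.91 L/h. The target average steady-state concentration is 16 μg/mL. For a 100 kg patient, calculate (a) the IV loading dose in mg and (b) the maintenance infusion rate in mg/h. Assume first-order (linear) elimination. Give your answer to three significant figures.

(a) 576 mg; (b) 14.6 mg/h

Vd(total) = 100 kg × 0.36 L/kg = 36.00 L
LD = Vd · C_target = 36.00 × 16 = 576.0 mg
Infusion rate = 0.9100 L/h × 16 mg/L = 14.56 mg/h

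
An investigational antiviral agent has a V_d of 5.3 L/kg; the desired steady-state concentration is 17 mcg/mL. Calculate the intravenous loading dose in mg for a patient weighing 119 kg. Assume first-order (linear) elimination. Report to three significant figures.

Vd(total) = 119 kg × 5.3 L/kg = 630.7 L
LD = Vd × C = 630.7 × 17.00 = 10720 mg

10700 mg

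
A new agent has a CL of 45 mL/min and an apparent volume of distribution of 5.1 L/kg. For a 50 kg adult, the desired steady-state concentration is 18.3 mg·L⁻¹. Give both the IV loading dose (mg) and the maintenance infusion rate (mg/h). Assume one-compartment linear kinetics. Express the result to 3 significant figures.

(a) 4670 mg; (b) 49.4 mg/h

Vd(total) = 50 kg × 5.1 L/kg = 255.0 L
LD = Vd · C_target = 255.0 × 18.3 = 4667 mg
CL = 45 mL/min × 60/1000 = 2.700 L/h
Maintenance infusion rate = CL × Css = 2.700 × 18.3 = 49.41 mg/h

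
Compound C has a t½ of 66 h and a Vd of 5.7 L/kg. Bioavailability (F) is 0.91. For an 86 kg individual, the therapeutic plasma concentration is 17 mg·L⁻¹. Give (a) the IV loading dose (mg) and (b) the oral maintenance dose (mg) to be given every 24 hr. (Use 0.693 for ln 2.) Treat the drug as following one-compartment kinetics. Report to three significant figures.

(a) 8330 mg; (b) 2310 mg

Vd = 5.7 L/kg × 86 kg = 490.2 L
LD = Vd × C = 490.2 × 17 = 8333 mg
CL = 0.693 × Vd / t½ = 0.693 × 490.2 / 66 = 5.147 L/h
D = CL × Css × τ / F = 5.147 × 17 × 24 / 0.91 = 2308 mg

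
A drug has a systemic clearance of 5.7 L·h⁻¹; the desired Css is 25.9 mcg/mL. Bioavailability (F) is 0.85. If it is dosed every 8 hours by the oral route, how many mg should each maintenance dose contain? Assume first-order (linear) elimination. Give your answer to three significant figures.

1390 mg

D = CL × Css × τ / F = 5.700 × 25.9 × 8 / 0.85 = 1389 mg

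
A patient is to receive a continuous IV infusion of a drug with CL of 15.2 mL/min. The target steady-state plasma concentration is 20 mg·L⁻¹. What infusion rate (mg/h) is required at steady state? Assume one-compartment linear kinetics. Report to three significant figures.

18.2 mg/h

Convert clearance: 15.2 mL/min × 60 min/h ÷ 1000 mL/L = 0.9120 L/h
At steady state, infusion rate equals elimination rate: rate in = CL × Css.
R₀ = 0.9120 × 20 = 18.24 mg/h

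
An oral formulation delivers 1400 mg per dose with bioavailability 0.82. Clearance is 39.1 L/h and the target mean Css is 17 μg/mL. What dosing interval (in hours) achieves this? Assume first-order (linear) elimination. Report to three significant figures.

F·D/τ = CL·Css → τ = F·D / (CL·Css).
τ = 0.82 × 1400 / (39.1 × 17) = 1.727 h

1.73 h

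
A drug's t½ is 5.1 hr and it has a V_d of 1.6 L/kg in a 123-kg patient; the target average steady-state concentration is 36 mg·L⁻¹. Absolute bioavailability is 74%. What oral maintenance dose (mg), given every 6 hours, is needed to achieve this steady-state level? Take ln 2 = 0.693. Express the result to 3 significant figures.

Vd = 1.6 L/kg × 123 kg = 196.8 L
k = 0.693/5.1 = 0.1359 h⁻¹, so CL = k·Vd = 0.1359 × 196.8 = 26.75 L/h
D = CL × Css × τ / F = 26.75 × 36 × 6 / 0.74 = 7808 mg

7810 mg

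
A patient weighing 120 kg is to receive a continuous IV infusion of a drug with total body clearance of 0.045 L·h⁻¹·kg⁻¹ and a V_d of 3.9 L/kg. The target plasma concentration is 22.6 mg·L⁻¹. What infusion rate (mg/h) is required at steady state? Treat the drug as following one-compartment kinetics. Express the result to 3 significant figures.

CL = 0.045 L·h⁻¹·kg⁻¹ × 120 kg = 5.400 L/h
Rate = CL × Css = 5.400 × 22.6 = 122.0 mg/h

122 mg/h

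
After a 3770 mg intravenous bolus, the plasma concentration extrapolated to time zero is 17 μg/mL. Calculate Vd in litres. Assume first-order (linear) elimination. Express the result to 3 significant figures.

222 L

Immediately after an IV bolus, C₀ = Dose / Vd, so Vd = Dose / C₀.
Vd = 3770 / 17 = 221.8 L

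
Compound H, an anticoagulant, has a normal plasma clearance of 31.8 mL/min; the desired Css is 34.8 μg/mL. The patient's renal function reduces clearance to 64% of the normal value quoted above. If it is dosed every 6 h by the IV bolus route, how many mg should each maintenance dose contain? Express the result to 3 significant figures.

Convert clearance: 31.8 mL/min × 60 min/h ÷ 1000 mL/L = 1.908 L/h
Patient clearance = 0.64 × 1.908 = 1.221 L/h
At steady state, dose per interval replaces the amount cleared in that interval: D/τ = CL·Css.
D = CL × Css × τ = 1.221 × 34.8 × 6 = 254.9 mg

255 mg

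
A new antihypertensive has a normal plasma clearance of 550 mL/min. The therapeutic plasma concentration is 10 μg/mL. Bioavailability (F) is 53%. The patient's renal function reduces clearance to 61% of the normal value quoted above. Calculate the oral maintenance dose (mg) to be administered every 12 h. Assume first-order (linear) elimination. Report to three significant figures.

4560 mg

CL = 550 mL/min = 550 × 0.06 = 33.00 L/h
Patient clearance = 0.61 × 33.00 = 20.13 L/h
D = CL × Css × τ / F = 20.13 × 10 × 12 / 0.53 = 4558 mg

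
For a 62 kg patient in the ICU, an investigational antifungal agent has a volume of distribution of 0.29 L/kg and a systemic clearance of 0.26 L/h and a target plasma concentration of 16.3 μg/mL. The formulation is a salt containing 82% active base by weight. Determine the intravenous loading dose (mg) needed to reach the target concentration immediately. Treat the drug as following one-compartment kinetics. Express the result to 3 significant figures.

Vd = 0.29 L/kg × 62 kg = 17.98 L
Loading dose depends on Vd (not clearance): it fills the distribution volume.
LD = Vd × C / S = 17.98 × 16.30 / 0.82 = 357.4 mg

357 mg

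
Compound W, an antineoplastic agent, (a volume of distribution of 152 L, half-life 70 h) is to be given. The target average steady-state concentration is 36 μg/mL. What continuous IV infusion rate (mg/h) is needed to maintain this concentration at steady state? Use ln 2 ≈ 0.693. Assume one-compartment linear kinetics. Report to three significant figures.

k = 0.693/70 = 0.009900 h⁻¹, so CL = k·Vd = 0.009900 × 152.0 = 1.505 L/h
Infusion rate = CL × Css = 1.505 × 36 = 54.18 mg/h

54.2 mg/h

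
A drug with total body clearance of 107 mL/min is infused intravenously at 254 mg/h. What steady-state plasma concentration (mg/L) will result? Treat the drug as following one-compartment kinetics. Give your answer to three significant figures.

39.6 mg/L

CL = 107 mL/min × 60/1000 = 6.420 L/h
Css = rate / CL = 254 / 6.420 = 39.56 mg/L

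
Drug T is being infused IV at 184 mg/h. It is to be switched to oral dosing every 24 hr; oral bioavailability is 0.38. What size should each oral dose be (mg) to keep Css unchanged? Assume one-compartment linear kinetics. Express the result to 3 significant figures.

To maintain the same Css, the systemic dosing rate must be unchanged: F·D/τ = infusion rate.
D = rate × τ / F = 184 × 24 / 0.38 = 11620 mg

11600 mg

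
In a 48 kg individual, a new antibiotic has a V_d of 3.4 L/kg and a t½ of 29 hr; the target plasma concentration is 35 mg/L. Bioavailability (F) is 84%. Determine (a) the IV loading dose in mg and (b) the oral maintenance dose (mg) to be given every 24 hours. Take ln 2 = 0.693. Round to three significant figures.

Vd(total) = 48 kg × 3.4 L/kg = 163.2 L
LD = Vd × C = 163.2 × 35 = 5712 mg
CL = 0.693 × Vd / t½ = 0.693 × 163.2 / 29 = 3.900 L/h
D = CL × Css × τ / F = 3.900 × 35 × 24 / 0.84 = 3900 mg

(a) 5710 mg; (b) 3900 mg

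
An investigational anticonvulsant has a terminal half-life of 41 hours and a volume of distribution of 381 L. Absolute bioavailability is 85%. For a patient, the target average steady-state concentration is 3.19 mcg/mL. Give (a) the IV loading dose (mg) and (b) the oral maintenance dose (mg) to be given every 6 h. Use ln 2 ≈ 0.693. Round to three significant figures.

(a) 1220 mg; (b) 145 mg

LD = Vd × C = 381.0 × 3.19 = 1215 mg
CL = 0.693 × Vd / t½ = 0.693 × 381.0 / 41 = 6.440 L/h
D = CL × Css × τ / F = 6.440 × 3.19 × 6 / 0.85 = 145.0 mg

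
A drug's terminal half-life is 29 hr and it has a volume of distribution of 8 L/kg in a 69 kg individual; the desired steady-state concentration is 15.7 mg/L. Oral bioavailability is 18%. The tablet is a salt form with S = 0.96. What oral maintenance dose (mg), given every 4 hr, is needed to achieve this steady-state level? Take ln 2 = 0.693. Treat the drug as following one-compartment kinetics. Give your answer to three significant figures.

Vd = 8 L/kg × 69 kg = 552.0 L
CL = ln 2 · Vd / t½ = 0.693 × 552.0 / 29 = 13.19 L/h
D = CL × Css × τ / F / S = 13.19 × 15.7 × 4 / 0.18 / 0.96 = 4794 mg

4790 mg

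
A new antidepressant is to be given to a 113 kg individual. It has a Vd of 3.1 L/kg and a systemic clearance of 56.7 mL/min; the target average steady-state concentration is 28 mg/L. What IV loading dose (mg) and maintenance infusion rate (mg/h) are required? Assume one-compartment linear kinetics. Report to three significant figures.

(a) 9810 mg; (b) 95.3 mg/h

Vd = 3.1 L/kg × 113 kg = 350.3 L
Loading dose = Vd × C = 350.3 × 28 = 9808 mg
CL = 56.7 mL/min × 60/1000 = 3.402 L/h
Maintenance infusion rate = CL × Css = 3.402 × 28 = 95.26 mg/h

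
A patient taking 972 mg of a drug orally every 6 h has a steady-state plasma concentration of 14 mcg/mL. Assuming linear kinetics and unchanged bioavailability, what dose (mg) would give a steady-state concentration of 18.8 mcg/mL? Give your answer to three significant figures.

For first-order elimination, Css ∝ F·D/(CL·τ); F and CL are unchanged, so Css ∝ D/τ.
D₂ = D₁ × (Css,target / Css,current) = 972 × 18.8/14 = 1305 mg

1310 mg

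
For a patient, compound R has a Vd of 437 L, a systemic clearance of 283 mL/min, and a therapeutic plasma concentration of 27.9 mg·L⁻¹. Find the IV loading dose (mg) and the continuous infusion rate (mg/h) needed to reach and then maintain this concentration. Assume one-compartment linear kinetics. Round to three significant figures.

(a) 12200 mg; (b) 474 mg/h

Loading: fill Vd to C_target → 437.0 L × 27.9 mg/L = 12190 mg
Convert clearance: 283 mL/min × 60 min/h ÷ 1000 mL/L = 16.98 L/h
Infusion rate = 16.98 L/h × 27.9 mg/L = 473.7 mg/h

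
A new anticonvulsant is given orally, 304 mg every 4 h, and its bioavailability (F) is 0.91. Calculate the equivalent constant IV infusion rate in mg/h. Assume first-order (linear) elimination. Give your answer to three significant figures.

69.2 mg/h

Equivalent systemic input: infusion rate = F·D/τ.
Rate = 0.91 × 304 / 4 = 69.16 mg/h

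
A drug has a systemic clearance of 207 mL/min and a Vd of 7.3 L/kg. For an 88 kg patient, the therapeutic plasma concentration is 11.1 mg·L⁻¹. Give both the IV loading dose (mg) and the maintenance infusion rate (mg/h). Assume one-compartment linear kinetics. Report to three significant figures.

(a) 7130 mg; (b) 138 mg/h

Total Vd = 7.3 × 88 = 642.4 L
LD = Vd · C_target = 642.4 × 11.1 = 7131 mg
Convert clearance: 207 mL/min × 60 min/h ÷ 1000 mL/L = 12.42 L/h
Maintenance: replace elimination → rate = CL × Css = 12.42 × 11.1 = 137.9 mg/h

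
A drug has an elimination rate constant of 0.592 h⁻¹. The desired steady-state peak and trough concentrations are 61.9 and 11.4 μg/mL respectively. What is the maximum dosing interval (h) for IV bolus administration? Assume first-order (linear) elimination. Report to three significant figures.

Between IV bolus doses, concentration decays as C = C₀·e^(−kτ), so C_peak/C_trough = e^(kτ).
τ_max = ln(C_peak/C_trough) / k = ln(61.9/11.4) / 0.5920 = 1.692 / 0.5920 = 2.858 h

2.86 h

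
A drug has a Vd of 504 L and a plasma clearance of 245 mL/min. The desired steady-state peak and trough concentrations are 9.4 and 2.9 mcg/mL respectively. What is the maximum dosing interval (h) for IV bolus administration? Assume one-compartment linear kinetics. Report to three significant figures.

Convert clearance: 245 mL/min × 60 min/h ÷ 1000 mL/L = 14.70 L/h
k = CL / Vd = 14.70 / 504.0 = 0.02917 h⁻¹
Between IV bolus doses, concentration decays as C = C₀·e^(−kτ), so C_peak/C_trough = e^(kτ).
τ_max = ln(C_peak/C_trough) / k = ln(9.4/2.9) / 0.02917 = 1.176 / 0.02917 = 40.32 h

40.3 h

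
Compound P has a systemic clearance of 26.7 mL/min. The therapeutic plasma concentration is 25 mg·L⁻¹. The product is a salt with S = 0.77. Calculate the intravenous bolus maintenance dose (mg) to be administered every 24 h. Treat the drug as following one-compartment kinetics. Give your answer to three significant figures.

1250 mg

Convert clearance: 26.7 mL/min × 60 min/h ÷ 1000 mL/L = 1.602 L/h
At steady state, dose per interval replaces the amount cleared in that interval: S·D/τ = CL·Css.
D = CL × Css × τ / S = 1.602 × 25 × 24 / 0.77 = 1248 mg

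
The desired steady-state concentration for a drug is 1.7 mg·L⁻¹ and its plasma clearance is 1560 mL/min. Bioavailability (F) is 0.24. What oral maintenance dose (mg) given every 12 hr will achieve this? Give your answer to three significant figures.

Convert clearance: 1560 mL/min × 60 min/h ÷ 1000 mL/L = 93.60 L/h
D = CL × Css × τ / F = 93.60 × 1.7 × 12 / 0.24 = 7956 mg

7960 mg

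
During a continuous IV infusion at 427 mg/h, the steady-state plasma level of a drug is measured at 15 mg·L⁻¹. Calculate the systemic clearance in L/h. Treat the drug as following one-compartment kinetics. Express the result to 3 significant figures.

28.5 L/h

At steady state, infusion rate = CL × Css, so CL = rate / Css.
CL = 427 / 15 = 28.47 L/h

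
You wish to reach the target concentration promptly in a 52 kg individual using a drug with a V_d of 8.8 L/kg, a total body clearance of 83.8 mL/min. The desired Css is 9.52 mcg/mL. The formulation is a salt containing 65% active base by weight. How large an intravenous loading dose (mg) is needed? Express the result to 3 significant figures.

6700 mg

Vd(total) = 52 kg × 8.8 L/kg = 457.6 L
LD = Vd × C / S = 457.6 × 9.520 / 0.65 = 6702 mg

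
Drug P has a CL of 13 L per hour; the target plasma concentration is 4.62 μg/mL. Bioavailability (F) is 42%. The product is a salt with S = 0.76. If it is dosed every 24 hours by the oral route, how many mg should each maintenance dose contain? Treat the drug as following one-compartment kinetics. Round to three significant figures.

4520 mg

At steady state, dose per interval replaces the amount cleared in that interval: F·S·D/τ = CL·Css.
D = CL × Css × τ / F / S = 13.00 × 4.62 × 24 / 0.42 / 0.76 = 4516 mg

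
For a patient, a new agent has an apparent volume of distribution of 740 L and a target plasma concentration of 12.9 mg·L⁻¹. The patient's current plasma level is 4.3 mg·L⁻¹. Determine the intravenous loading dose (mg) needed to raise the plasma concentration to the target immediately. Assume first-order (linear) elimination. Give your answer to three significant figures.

The loading dose fills Vd to the target concentration.
Concentration deficit ΔC = 12.9 − 4.3 = 8.600 mg/L
LD = Vd × ΔC = 740.0 × 8.600 = 6364 mg

6360 mg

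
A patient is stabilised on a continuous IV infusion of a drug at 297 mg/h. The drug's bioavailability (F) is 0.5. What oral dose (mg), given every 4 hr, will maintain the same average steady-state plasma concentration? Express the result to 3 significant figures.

2380 mg

To maintain the same Css, the systemic dosing rate must be unchanged: F·D/τ = infusion rate.
D = rate × τ / F = 297 × 4 / 0.5 = 2376 mg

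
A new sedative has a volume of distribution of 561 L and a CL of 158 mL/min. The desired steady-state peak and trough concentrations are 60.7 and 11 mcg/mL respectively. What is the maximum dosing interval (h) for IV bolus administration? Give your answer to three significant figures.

CL = 158 mL/min = 158 × 0.06 = 9.480 L/h
k = CL / Vd = 9.480 / 561.0 = 0.01690 h⁻¹
Between IV bolus doses, concentration decays as C = C₀·e^(−kτ), so C_peak/C_trough = e^(kτ).
τ_max = ln(C_peak/C_trough) / k = ln(60.7/11) / 0.01690 = 1.708 / 0.01690 = 101.1 h

101 h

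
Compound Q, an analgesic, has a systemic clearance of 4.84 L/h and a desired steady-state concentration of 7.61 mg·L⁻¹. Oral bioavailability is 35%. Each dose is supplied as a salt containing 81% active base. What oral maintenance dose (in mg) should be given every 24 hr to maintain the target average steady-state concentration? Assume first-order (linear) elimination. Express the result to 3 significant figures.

3120 mg

At steady state, dose per interval replaces the amount cleared in that interval: F·S·D/τ = CL·Css.
D = CL × Css × τ / F / S = 4.840 × 7.61 × 24 / 0.35 / 0.81 = 3118 mg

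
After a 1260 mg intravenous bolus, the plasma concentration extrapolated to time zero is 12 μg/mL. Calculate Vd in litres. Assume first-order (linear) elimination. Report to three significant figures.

105 L

Immediately after an IV bolus, C₀ = Dose / Vd, so Vd = Dose / C₀.
Vd = 1260 / 12 = 105.0 L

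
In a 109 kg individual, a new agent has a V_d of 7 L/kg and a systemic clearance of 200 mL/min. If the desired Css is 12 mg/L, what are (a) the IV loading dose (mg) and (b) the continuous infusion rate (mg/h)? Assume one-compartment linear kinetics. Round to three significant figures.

(a) 9160 mg; (b) 144 mg/h

Total Vd = 7 × 109 = 763.0 L
Loading: fill Vd to C_target → 763.0 L × 12 mg/L = 9156 mg
Convert clearance: 200 mL/min × 60 min/h ÷ 1000 mL/L = 12.00 L/h
Maintenance infusion rate = CL × Css = 12.00 × 12 = 144.0 mg/h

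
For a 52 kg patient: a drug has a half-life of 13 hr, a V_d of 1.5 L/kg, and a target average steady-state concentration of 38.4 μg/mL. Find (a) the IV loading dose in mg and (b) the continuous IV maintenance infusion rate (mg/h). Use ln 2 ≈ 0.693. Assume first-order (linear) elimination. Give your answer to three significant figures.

Total Vd = 1.5 × 52 = 78.00 L
LD = Vd × C = 78.00 × 38.4 = 2995 mg
CL = 0.693 × Vd / t½ = 0.693 × 78.00 / 13 = 4.158 L/h
Infusion rate = CL × Css = 4.158 × 38.4 = 159.7 mg/h

(a) 3000 mg; (b) 160 mg/h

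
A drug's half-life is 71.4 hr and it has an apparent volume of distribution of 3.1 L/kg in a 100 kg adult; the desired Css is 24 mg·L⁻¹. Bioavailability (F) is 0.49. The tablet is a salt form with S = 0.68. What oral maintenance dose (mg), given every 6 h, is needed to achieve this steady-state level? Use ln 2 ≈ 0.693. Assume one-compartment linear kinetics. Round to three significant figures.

1300 mg

Total Vd = 3.1 × 100 = 310.0 L
CL = ln 2 · Vd / t½ = 0.693 × 310.0 / 71.4 = 3.009 L/h
D = CL × Css × τ / F / S = 3.009 × 24 × 6 / 0.49 / 0.68 = 1300 mg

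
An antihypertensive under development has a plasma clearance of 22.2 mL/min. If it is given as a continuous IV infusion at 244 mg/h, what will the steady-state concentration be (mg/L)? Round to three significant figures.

183 mg/L

CL = 22.2 mL/min × 60/1000 = 1.332 L/h
Css = rate / CL = 244 / 1.332 = 183.2 mg/L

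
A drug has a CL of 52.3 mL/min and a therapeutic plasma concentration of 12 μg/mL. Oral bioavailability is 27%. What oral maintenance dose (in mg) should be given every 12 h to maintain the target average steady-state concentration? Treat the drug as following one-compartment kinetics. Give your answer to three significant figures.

1670 mg

CL = 52.3 mL/min × 60/1000 = 3.138 L/h
D = CL × Css × τ / F = 3.138 × 12 × 12 / 0.27 = 1674 mg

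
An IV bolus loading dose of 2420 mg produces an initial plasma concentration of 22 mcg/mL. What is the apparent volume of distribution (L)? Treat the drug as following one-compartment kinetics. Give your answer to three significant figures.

Immediately after an IV bolus, C₀ = Dose / Vd, so Vd = Dose / C₀.
Vd = 2420 / 22 = 110.0 L

110 L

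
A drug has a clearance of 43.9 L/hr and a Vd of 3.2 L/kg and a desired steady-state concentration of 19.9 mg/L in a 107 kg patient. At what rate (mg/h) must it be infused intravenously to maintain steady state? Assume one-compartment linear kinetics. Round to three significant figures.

874 mg/h

Rate = CL × Css = 43.90 × 19.9 = 873.6 mg/h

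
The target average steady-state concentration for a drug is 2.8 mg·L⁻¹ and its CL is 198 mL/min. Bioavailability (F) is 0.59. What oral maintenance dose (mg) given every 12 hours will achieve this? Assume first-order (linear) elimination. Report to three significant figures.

677 mg

Convert clearance: 198 mL/min × 60 min/h ÷ 1000 mL/L = 11.88 L/h
At steady state, dose per interval replaces the amount cleared in that interval: F·D/τ = CL·Css.
D = CL × Css × τ / F = 11.88 × 2.8 × 12 / 0.59 = 676.6 mg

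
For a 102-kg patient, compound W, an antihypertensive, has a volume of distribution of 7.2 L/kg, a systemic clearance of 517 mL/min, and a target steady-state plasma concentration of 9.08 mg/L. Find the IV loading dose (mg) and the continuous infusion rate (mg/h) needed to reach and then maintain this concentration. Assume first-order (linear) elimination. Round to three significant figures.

(a) 6670 mg; (b) 282 mg/h

Total Vd = 7.2 × 102 = 734.4 L
Loading dose = Vd × C = 734.4 × 9.08 = 6668 mg
CL = 517 mL/min = 517 × 0.06 = 31.02 L/h
Maintenance infusion rate = CL × Css = 31.02 × 9.08 = 281.7 mg/h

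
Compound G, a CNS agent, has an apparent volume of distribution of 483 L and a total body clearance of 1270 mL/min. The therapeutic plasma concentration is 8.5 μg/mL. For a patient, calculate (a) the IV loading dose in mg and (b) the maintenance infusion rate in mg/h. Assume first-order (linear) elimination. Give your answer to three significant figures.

(a) 4110 mg; (b) 648 mg/h

Loading dose = Vd × C = 483.0 × 8.5 = 4106 mg
Convert clearance: 1270 mL/min × 60 min/h ÷ 1000 mL/L = 76.20 L/h
Infusion rate = 76.20 L/h × 8.5 mg/L = 647.7 mg/h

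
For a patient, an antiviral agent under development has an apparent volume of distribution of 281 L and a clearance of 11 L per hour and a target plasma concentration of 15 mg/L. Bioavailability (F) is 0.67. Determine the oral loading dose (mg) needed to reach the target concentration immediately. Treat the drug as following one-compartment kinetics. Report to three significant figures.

Loading dose depends on Vd (not clearance): it fills the distribution volume.
LD = Vd × C / F = 281.0 × 15.00 / 0.67 = 6291 mg

6290 mg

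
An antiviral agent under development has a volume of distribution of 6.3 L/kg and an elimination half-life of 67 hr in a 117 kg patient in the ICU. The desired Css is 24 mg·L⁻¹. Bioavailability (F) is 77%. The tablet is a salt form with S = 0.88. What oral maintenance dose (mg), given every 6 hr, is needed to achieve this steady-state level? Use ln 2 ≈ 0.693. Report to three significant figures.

Vd(total) = 117 kg × 6.3 L/kg = 737.1 L
k = 0.693/67 = 0.01034 h⁻¹, so CL = k·Vd = 0.01034 × 737.1 = 7.622 L/h
D = CL × Css × τ / F / S = 7.622 × 24 × 6 / 0.77 / 0.88 = 1620 mg

1620 mg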